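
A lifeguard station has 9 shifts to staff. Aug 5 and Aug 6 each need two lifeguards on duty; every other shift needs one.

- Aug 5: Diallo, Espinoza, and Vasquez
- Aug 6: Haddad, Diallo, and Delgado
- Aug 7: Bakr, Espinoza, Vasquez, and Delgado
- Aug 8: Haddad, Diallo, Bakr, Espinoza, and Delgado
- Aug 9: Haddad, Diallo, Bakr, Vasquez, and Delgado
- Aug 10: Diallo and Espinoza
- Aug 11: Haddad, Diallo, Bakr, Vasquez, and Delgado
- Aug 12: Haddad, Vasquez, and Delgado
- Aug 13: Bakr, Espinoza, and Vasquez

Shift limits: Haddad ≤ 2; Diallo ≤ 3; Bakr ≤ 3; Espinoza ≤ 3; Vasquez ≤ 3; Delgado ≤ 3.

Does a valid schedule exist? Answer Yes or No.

Yes

One valid schedule: Aug 5→Diallo+Espinoza, Aug 6→Haddad+Diallo, Aug 7→Bakr, Aug 8→Bakr, Aug 9→Vasquez, Aug 10→Diallo, Aug 11→Vasquez, Aug 12→Haddad, Aug 13→Bakr.
Loads: Haddad 2/2, Diallo 3/3, Bakr 3/3, Espinoza 1/3, Vasquez 2/3, Delgado 0/3 — all within limits.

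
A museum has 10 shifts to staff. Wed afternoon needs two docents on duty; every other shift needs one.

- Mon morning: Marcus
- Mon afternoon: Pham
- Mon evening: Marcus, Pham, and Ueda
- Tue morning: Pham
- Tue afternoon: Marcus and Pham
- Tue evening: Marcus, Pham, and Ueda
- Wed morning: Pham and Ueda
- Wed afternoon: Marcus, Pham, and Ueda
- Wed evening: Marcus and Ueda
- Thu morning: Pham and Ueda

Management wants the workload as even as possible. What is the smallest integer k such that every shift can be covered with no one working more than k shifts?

4

With 3 docents and 11 worker-slots to fill, someone must work at least ⌈11/3⌉ = 4 shifts, so k ≥ 4.
k = 4 works: Mon morning→Marcus, Mon afternoon→Pham, Mon evening→Ueda, Tue morning→Pham, Tue afternoon→Marcus, Tue evening→Ueda, Wed morning→Pham, Wed afternoon→Marcus+Ueda, Wed evening→Marcus, Thu morning→Pham.
Loads: Marcus 4, Pham 4, Ueda 3 — all ≤ 4.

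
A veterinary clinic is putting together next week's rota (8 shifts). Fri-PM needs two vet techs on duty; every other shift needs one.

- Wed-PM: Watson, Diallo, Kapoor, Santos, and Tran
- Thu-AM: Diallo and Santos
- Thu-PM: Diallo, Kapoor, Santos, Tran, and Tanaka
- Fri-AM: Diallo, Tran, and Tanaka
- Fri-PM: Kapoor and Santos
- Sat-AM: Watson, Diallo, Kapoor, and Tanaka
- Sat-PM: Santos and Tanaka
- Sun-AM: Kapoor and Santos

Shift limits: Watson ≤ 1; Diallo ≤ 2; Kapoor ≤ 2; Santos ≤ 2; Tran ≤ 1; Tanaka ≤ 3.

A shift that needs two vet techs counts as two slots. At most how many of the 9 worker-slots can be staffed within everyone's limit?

Total capacity across all vet techs is 1+2+2+2+1+3 = 11, and 9 slots are needed, so at most 9 can be filled.
An assignment achieving 9: Wed-PM→Tran, Thu-AM→Diallo, Thu-PM→Tanaka, Fri-AM→Diallo, Fri-PM→Kapoor+Santos, Sat-AM→Watson, Sat-PM→Santos, Sun-AM→Kapoor.
Loads: Watson 1/1, Diallo 2/2, Kapoor 2/2, Santos 2/2, Tran 1/1, Tanaka 1/3.

9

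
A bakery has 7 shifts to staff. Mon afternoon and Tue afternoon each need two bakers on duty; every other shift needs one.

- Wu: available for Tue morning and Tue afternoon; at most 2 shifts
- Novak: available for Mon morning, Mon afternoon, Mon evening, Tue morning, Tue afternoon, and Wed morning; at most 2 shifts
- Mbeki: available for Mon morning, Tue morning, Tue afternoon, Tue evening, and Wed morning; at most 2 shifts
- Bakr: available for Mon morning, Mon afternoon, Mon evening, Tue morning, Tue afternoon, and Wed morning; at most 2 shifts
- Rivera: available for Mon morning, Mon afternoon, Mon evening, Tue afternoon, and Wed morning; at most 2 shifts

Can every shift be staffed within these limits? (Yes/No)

Tue evening can only be covered by Mbeki, so that assignment is forced.
One valid schedule: Mon morning→Mbeki, Mon afternoon→Novak+Bakr, Mon evening→Novak, Tue morning→Wu, Tue afternoon→Wu+Rivera, Tue evening→Mbeki, Wed morning→Bakr.
Loads: Wu 2/2, Novak 2/2, Mbeki 2/2, Bakr 2/2, Rivera 1/2 — all within limits.

Yes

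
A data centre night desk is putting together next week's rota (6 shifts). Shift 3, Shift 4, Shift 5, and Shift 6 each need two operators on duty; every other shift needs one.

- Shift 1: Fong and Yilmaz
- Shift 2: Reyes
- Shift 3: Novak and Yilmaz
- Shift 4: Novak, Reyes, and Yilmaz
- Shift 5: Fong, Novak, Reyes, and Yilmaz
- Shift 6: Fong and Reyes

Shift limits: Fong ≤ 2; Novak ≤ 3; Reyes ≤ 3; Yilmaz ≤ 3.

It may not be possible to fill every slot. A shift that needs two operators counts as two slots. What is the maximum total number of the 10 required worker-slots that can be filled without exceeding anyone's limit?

Total capacity across all operators is 2+3+3+3 = 11, and 10 slots are needed, so at most 10 can be filled.
An assignment achieving 10: Shift 1→Fong, Shift 2→Reyes, Shift 3→Novak+Yilmaz, Shift 4→Novak+Reyes, Shift 5→Novak+Yilmaz, Shift 6→Fong+Reyes.
Loads: Fong 2/2, Novak 3/3, Reyes 3/3, Yilmaz 2/3.

10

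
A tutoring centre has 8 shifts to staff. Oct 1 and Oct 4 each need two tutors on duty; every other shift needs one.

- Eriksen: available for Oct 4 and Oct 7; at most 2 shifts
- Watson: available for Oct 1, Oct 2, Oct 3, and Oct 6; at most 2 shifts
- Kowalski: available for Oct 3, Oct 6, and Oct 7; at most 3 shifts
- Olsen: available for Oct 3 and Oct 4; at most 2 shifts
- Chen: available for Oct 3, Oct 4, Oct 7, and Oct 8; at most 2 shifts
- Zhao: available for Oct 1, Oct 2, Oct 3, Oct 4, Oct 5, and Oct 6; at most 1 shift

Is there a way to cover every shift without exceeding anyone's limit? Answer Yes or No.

Total capacity is 12 and 10 slots are needed, so capacity alone doesn't rule it out.
Shifts {Oct 1, Oct 5} need 3 worker-slots in total, but the tutors available for any of those shifts (Watson and Zhao) can supply at most 2 among them. So no valid schedule exists.

No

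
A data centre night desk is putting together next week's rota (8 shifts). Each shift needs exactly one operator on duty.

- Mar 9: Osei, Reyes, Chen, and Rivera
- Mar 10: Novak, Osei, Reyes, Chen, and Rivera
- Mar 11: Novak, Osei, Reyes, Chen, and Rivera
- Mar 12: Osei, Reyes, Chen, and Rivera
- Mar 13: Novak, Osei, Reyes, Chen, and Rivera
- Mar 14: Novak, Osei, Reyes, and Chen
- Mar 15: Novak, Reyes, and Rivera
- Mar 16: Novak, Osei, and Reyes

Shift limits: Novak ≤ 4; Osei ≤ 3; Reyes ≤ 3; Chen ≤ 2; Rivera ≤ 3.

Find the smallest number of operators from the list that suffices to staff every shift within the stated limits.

8 slots to fill and no one can take more than 4, so at least ⌈8/4⌉ = 2 operators are needed.
Any 2 operators together have capacity at most 4+3 = 7 < 8 slots, so 2 can never suffice.
Novak, Osei, and Reyes alone can cover everything: Mar 9→Osei, Mar 10→Novak, Mar 11→Novak, Mar 12→Osei, Mar 13→Novak, Mar 14→Osei, Mar 15→Novak, Mar 16→Reyes.

3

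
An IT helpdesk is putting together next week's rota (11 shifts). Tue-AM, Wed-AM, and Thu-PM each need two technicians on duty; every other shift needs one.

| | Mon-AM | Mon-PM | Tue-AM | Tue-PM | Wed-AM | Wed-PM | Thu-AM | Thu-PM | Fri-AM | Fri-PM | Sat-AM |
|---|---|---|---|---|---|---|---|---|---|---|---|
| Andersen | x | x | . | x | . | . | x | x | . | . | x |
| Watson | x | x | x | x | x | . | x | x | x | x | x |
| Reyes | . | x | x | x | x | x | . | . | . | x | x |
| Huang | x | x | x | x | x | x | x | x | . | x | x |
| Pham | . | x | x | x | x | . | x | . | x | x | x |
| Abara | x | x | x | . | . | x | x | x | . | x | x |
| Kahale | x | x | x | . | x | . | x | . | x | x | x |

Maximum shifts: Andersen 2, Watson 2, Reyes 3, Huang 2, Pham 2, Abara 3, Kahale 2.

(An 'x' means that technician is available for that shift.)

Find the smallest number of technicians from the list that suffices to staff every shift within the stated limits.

6

14 slots to fill and no one can take more than 3, so at least ⌈14/3⌉ = 5 technicians are needed.
Any 5 technicians together have capacity at most 3+3+2+2+2 = 12 < 14 slots, so 5 can never suffice.
Andersen, Watson, Reyes, Huang, Pham, and Abara alone can cover everything: Mon-AM→Andersen, Mon-PM→Reyes, Tue-AM→Pham+Abara, Tue-PM→Andersen, Wed-AM→Huang+Pham, Wed-PM→Reyes, Thu-AM→Watson, Thu-PM→Huang+Abara, Fri-AM→Watson, Fri-PM→Reyes, Sat-AM→Abara.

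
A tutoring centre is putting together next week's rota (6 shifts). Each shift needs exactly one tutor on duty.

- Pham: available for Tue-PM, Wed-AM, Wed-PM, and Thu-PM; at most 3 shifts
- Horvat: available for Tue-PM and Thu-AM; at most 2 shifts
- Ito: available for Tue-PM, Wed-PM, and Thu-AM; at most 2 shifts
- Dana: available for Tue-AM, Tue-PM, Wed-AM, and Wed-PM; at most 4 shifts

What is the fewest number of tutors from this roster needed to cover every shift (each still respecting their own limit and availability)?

3

6 slots to fill and no one can take more than 4, so at least ⌈6/4⌉ = 2 tutors are needed.
Shifts {Tue-AM, Thu-AM, Thu-PM} need 3 slots, but among the tutors available for them (Pham, Horvat, Ito, and Dana) any 2 together supply at most 2. So 2 tutors are not enough.
Pham, Horvat, and Dana alone can cover everything: Tue-AM→Dana, Tue-PM→Horvat, Wed-AM→Pham, Wed-PM→Pham, Thu-AM→Horvat, Thu-PM→Pham.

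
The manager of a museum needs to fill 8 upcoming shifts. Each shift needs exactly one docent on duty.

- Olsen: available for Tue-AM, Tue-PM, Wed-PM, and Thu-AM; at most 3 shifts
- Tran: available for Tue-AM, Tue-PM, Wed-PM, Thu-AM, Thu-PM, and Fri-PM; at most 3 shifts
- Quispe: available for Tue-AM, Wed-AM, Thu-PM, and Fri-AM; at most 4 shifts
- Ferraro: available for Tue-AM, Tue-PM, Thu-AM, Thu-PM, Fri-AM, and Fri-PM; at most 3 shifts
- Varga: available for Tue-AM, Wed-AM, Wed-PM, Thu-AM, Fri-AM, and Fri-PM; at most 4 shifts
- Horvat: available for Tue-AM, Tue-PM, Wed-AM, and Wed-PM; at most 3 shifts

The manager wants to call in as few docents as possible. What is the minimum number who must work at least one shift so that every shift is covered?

3

8 slots to fill and no one can take more than 4, so at least ⌈8/4⌉ = 2 docents are needed.
No set of 2 docents can cover every shift (each such set leaves at least one shift with no one available or exceeds a cap).
Olsen, Tran, and Quispe alone can cover everything: Tue-AM→Tran, Tue-PM→Olsen, Wed-AM→Quispe, Wed-PM→Olsen, Thu-AM→Olsen, Thu-PM→Tran, Fri-AM→Quispe, Fri-PM→Tran.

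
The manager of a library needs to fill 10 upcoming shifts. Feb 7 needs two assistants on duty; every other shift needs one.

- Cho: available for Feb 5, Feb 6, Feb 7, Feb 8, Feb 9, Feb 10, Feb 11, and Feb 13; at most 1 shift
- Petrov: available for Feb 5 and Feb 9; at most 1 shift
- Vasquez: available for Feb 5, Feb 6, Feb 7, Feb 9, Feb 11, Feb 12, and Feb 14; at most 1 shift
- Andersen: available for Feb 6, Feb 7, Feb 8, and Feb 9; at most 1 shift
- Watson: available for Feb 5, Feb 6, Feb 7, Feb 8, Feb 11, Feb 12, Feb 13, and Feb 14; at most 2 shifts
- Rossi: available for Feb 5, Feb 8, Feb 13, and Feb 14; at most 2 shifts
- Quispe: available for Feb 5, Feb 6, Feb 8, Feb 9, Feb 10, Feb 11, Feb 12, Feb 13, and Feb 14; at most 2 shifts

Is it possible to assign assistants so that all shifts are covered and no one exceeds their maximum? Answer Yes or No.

No

Total capacity is 1+1+1+1+2+2+2 = 10 but 11 worker-slots are needed — infeasible.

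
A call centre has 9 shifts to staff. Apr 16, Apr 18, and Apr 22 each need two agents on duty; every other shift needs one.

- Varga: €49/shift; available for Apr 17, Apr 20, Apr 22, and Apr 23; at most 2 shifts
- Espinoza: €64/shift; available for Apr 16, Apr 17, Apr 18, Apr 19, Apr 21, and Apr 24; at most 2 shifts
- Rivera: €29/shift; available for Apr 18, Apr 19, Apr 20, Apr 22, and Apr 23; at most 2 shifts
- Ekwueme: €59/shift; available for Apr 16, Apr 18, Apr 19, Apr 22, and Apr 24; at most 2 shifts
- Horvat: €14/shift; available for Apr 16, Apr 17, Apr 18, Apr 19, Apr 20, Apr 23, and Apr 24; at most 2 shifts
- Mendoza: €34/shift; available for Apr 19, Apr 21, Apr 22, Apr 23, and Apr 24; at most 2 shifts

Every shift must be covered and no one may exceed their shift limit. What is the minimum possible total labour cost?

€498

Picking the cheapest available agent for each shift independently would cost €283, but that ignores the shift limits.
An optimal schedule: Apr 16→Espinoza+Ekwueme, Apr 17→Varga, Apr 18→Rivera+Horvat, Apr 19→Mendoza, Apr 20→Varga, Apr 21→Espinoza, Apr 22→Ekwueme+Mendoza, Apr 23→Rivera, Apr 24→Horvat.
Total: 64 + 59 + 49 + 29 + 14 + 34 + 49 + 64 + 59 + 34 + 29 + 14 = €498.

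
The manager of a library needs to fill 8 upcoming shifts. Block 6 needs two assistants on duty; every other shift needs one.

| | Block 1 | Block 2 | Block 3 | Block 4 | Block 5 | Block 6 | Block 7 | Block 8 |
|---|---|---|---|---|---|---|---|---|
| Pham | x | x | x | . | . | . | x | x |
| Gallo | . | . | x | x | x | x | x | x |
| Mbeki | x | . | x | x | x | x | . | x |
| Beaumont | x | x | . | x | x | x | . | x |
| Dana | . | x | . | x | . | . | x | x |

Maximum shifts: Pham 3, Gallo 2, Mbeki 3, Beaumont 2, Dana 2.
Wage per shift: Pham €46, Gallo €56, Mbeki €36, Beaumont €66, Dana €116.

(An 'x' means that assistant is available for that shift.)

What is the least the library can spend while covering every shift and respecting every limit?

€424

Picking the cheapest available assistant for each shift independently would cost €364, but that ignores the shift limits.
An optimal schedule: Block 1→Mbeki, Block 2→Pham, Block 3→Mbeki, Block 4→Gallo, Block 5→Mbeki, Block 6→Gallo+Beaumont, Block 7→Pham, Block 8→Pham.
Total: 36 + 46 + 36 + 56 + 36 + 56 + 66 + 46 + 46 = €424.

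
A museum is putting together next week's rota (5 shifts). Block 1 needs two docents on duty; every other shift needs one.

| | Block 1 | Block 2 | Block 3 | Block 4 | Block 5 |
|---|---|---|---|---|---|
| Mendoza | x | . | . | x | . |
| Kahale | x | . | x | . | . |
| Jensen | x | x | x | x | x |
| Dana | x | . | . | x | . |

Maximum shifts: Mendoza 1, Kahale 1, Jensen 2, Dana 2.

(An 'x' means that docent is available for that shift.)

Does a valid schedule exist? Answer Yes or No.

Block 2 can only be covered by Jensen, so that assignment is forced.
Block 5 can only be covered by Jensen, so that assignment is forced.
One valid schedule: Block 1→Mendoza+Dana, Block 2→Jensen, Block 3→Kahale, Block 4→Dana, Block 5→Jensen.
Loads: Mendoza 1/1, Kahale 1/1, Jensen 2/2, Dana 2/2 — all within limits.

Yes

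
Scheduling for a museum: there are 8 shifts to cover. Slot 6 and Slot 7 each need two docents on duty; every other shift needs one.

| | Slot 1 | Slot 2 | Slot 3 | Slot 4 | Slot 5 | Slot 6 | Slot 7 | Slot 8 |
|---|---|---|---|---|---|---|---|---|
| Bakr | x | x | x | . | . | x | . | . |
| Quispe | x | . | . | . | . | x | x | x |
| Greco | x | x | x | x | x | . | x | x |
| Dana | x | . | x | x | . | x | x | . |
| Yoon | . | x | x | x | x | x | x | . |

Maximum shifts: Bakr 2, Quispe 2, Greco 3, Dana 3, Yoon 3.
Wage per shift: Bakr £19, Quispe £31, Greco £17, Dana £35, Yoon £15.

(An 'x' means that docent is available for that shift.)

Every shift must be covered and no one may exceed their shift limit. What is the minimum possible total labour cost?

Picking the cheapest available docent for each shift independently would cost £160, but that ignores the shift limits.
An optimal schedule: Slot 1→Greco, Slot 2→Yoon, Slot 3→Bakr, Slot 4→Yoon, Slot 5→Yoon, Slot 6→Bakr+Quispe, Slot 7→Greco+Quispe, Slot 8→Greco.
Total: 17 + 15 + 19 + 15 + 15 + 19 + 31 + 17 + 31 + 17 = £196.

£196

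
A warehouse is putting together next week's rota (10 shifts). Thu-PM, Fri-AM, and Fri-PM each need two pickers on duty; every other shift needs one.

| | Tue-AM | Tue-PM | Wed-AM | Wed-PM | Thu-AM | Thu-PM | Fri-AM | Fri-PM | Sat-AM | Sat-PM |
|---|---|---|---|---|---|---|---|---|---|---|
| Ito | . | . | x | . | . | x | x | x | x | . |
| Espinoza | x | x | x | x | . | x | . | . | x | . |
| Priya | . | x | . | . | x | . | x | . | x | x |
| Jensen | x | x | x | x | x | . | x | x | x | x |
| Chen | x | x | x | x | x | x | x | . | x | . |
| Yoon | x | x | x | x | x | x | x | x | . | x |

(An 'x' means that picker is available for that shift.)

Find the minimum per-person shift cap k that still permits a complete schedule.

With 6 pickers and 13 worker-slots to fill, someone must work at least ⌈13/6⌉ = 3 shifts, so k ≥ 3.
k = 3 works: Tue-AM→Espinoza, Tue-PM→Espinoza, Wed-AM→Ito, Wed-PM→Espinoza, Thu-AM→Priya, Thu-PM→Chen+Yoon, Fri-AM→Priya+Jensen, Fri-PM→Ito+Jensen, Sat-AM→Ito, Sat-PM→Priya.
Loads: Ito 3, Espinoza 3, Priya 3, Jensen 2, Chen 1, Yoon 1 — all ≤ 3.

3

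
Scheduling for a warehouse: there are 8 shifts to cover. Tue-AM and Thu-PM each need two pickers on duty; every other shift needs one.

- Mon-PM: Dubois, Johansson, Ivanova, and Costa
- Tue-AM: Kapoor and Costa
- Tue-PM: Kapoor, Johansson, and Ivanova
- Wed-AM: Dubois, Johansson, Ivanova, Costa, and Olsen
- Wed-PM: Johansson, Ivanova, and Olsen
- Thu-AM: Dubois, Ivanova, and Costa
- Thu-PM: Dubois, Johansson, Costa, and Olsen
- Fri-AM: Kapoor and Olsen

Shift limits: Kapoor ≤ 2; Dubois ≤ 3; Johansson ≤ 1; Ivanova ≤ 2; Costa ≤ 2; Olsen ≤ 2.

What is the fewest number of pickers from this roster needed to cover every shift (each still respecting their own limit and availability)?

10 slots to fill and no one can take more than 3, so at least ⌈10/3⌉ = 4 pickers are needed.
Any 4 pickers together have capacity at most 3+2+2+2 = 9 < 10 slots, so 4 can never suffice.
Kapoor, Dubois, Johansson, Ivanova, and Costa alone can cover everything: Mon-PM→Dubois, Tue-AM→Kapoor+Costa, Tue-PM→Ivanova, Wed-AM→Ivanova, Wed-PM→Johansson, Thu-AM→Dubois, Thu-PM→Dubois+Costa, Fri-AM→Kapoor.

5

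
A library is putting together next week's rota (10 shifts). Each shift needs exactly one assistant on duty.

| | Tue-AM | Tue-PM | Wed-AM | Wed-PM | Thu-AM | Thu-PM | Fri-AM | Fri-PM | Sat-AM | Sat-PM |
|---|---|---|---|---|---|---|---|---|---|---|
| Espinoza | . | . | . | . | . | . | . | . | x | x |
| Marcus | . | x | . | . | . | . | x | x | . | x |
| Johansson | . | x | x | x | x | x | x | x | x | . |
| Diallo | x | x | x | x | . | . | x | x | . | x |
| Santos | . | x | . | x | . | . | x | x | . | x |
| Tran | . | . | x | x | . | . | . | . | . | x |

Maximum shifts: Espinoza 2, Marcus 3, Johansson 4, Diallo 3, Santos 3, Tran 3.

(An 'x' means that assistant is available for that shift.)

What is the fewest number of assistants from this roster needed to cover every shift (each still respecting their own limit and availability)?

3

10 slots to fill and no one can take more than 4, so at least ⌈10/4⌉ = 3 assistants are needed.
Marcus, Johansson, and Diallo alone can cover everything: Tue-AM→Diallo, Tue-PM→Marcus, Wed-AM→Johansson, Wed-PM→Diallo, Thu-AM→Johansson, Thu-PM→Johansson, Fri-AM→Marcus, Fri-PM→Diallo, Sat-AM→Johansson, Sat-PM→Marcus.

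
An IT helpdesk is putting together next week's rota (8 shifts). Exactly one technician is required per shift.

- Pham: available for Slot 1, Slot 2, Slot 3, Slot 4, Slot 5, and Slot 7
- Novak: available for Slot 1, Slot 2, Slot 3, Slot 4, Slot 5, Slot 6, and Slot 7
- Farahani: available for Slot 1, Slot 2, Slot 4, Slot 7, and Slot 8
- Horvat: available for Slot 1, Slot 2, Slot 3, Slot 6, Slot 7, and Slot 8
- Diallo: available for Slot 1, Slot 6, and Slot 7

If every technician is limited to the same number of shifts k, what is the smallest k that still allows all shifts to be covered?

2

With 5 technicians and 8 worker-slots to fill, someone must work at least ⌈8/5⌉ = 2 shifts, so k ≥ 2.
k = 2 works: Slot 1→Horvat, Slot 2→Farahani, Slot 3→Pham, Slot 4→Novak, Slot 5→Pham, Slot 6→Novak, Slot 7→Horvat, Slot 8→Farahani.
Loads: Pham 2, Novak 2, Farahani 2, Horvat 2, Diallo 0 — all ≤ 2.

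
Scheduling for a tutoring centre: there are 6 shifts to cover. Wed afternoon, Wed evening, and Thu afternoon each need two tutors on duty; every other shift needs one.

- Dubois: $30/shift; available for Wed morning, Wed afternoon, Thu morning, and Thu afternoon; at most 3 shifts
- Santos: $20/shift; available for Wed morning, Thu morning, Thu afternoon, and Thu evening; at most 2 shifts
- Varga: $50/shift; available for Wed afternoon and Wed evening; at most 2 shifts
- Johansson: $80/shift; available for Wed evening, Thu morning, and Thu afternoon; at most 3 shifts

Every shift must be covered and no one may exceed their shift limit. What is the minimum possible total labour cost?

Wed afternoon can only be covered by Dubois and Varga, so that assignment is forced.
Wed evening can only be covered by Varga and Johansson, so that assignment is forced.
Thu evening can only be covered by Santos, so that assignment is forced.
Picking the cheapest available tutor for each shift independently would cost $320, but that ignores the shift limits.
An optimal schedule: Wed morning→Dubois, Wed afternoon→Dubois+Varga, Wed evening→Varga+Johansson, Thu morning→Dubois, Thu afternoon→Santos+Johansson, Thu evening→Santos.
Total: 30 + 30 + 50 + 50 + 80 + 30 + 20 + 80 + 20 = $390.

$390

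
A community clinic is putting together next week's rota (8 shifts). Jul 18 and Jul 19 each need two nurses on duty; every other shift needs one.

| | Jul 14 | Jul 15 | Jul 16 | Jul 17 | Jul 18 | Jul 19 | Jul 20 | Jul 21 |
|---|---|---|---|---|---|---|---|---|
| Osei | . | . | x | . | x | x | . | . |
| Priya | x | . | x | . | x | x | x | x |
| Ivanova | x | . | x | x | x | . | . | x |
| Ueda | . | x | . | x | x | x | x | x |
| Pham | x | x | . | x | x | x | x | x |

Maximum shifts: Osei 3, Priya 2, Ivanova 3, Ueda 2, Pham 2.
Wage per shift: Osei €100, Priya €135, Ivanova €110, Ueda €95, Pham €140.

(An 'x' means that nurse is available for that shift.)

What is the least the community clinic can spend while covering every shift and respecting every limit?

Picking the cheapest available nurse for each shift independently would cost €980, but that ignores the shift limits.
An optimal schedule: Jul 14→Priya, Jul 15→Ueda, Jul 16→Osei, Jul 17→Ivanova, Jul 18→Osei+Ivanova, Jul 19→Osei+Ueda, Jul 20→Priya, Jul 21→Ivanova.
Total: 135 + 95 + 100 + 110 + 100 + 110 + 100 + 95 + 135 + 110 = €1090.

€1090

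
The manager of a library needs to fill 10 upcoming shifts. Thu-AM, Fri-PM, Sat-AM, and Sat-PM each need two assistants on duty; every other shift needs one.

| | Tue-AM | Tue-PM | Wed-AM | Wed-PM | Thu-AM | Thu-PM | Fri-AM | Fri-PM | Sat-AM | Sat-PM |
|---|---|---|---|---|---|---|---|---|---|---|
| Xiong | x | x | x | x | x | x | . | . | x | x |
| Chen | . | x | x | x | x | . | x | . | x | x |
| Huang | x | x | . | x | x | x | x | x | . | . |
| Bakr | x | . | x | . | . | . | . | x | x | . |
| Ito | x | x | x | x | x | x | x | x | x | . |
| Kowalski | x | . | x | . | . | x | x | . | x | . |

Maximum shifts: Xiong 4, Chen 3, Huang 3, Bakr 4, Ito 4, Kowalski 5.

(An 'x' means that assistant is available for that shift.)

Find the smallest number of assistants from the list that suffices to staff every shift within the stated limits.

4

14 slots to fill and no one can take more than 5, so at least ⌈14/5⌉ = 3 assistants are needed.
Any 3 assistants together have capacity at most 5+4+4 = 13 < 14 slots, so 3 can never suffice.
Xiong, Chen, Huang, and Bakr alone can cover everything: Tue-AM→Bakr, Tue-PM→Xiong, Wed-AM→Bakr, Wed-PM→Huang, Thu-AM→Xiong+Huang, Thu-PM→Xiong, Fri-AM→Chen, Fri-PM→Huang+Bakr, Sat-AM→Chen+Bakr, Sat-PM→Xiong+Chen.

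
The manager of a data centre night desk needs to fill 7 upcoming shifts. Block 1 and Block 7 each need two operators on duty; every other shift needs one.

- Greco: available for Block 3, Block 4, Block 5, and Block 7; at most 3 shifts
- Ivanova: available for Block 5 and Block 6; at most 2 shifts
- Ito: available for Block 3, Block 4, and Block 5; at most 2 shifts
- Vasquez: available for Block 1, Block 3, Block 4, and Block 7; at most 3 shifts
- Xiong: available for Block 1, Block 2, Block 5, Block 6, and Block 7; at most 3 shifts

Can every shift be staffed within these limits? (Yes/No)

Block 1 can only be covered by Vasquez and Xiong, so that assignment is forced.
Block 2 can only be covered by Xiong, so that assignment is forced.
One valid schedule: Block 1→Vasquez+Xiong, Block 2→Xiong, Block 3→Greco, Block 4→Greco, Block 5→Ivanova, Block 6→Ivanova, Block 7→Greco+Vasquez.
Loads: Greco 3/3, Ivanova 2/2, Ito 0/2, Vasquez 2/3, Xiong 2/3 — all within limits.

Yes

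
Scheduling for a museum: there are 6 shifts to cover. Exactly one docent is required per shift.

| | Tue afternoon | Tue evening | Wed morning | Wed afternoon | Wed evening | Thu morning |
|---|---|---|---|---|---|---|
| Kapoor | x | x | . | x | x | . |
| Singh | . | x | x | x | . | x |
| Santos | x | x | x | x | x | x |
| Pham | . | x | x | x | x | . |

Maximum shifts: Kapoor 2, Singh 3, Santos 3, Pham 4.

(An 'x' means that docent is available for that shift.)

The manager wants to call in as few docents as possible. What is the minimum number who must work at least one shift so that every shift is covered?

2

6 slots to fill and no one can take more than 4, so at least ⌈6/4⌉ = 2 docents are needed.
Singh and Santos alone can cover everything: Tue afternoon→Santos, Tue evening→Singh, Wed morning→Singh, Wed afternoon→Singh, Wed evening→Santos, Thu morning→Santos.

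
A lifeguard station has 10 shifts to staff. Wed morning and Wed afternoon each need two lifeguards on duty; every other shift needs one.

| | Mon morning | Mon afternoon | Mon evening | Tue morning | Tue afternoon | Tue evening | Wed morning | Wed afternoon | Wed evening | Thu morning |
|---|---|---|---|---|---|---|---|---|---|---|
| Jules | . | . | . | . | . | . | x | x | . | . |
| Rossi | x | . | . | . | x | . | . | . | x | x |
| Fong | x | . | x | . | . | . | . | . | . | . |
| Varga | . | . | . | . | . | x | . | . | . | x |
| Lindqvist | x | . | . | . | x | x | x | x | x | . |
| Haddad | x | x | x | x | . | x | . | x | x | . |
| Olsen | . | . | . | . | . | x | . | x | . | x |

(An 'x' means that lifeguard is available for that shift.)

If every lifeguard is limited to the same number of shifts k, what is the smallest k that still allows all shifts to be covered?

With 7 lifeguards and 12 worker-slots to fill, someone must work at least ⌈12/7⌉ = 2 shifts, so k ≥ 2.
k = 2 works: Mon morning→Fong, Mon afternoon→Haddad, Mon evening→Fong, Tue morning→Haddad, Tue afternoon→Rossi, Tue evening→Varga, Wed morning→Jules+Lindqvist, Wed afternoon→Jules+Lindqvist, Wed evening→Rossi, Thu morning→Varga.
Loads: Jules 2, Rossi 2, Fong 2, Varga 2, Lindqvist 2, Haddad 2, Olsen 0 — all ≤ 2.

2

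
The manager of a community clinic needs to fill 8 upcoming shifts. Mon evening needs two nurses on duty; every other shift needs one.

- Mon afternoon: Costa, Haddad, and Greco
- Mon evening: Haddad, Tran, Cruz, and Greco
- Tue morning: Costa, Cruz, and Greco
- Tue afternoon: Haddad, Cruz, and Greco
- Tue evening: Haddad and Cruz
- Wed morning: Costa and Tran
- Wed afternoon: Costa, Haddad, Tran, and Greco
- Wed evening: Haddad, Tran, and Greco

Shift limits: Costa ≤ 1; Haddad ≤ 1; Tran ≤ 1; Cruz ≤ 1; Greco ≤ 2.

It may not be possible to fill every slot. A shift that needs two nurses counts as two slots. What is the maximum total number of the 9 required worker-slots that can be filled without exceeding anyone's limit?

Total capacity across all nurses is 1+1+1+1+2 = 6, and 9 slots are needed, so at most 6 can be filled.
An assignment achieving 6: Mon afternoon→Greco, Tue morning→Cruz, Tue afternoon→Greco, Tue evening→Haddad, Wed morning→Costa, Wed evening→Tran.
Loads: Costa 1/1, Haddad 1/1, Tran 1/1, Cruz 1/1, Greco 2/2.

6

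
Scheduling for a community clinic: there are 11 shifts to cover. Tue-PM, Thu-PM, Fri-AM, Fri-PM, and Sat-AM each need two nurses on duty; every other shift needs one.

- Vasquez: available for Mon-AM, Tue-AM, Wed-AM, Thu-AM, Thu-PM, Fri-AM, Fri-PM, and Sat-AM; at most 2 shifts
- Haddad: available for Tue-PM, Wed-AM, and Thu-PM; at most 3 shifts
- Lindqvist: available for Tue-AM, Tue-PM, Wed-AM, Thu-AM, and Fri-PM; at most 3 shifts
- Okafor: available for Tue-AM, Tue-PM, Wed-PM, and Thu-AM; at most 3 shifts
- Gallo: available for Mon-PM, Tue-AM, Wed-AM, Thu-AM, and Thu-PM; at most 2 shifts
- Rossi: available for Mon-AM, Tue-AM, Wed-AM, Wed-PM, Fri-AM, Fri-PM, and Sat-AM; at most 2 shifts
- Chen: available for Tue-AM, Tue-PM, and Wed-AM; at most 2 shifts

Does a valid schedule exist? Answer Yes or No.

Total capacity is 17 and 16 slots are needed, so capacity alone doesn't rule it out.
Shifts {Mon-AM, Fri-AM, Sat-AM} need 5 worker-slots in total, but the nurses available for any of those shifts (Vasquez and Rossi) can supply at most 4 among them. So no valid schedule exists.

No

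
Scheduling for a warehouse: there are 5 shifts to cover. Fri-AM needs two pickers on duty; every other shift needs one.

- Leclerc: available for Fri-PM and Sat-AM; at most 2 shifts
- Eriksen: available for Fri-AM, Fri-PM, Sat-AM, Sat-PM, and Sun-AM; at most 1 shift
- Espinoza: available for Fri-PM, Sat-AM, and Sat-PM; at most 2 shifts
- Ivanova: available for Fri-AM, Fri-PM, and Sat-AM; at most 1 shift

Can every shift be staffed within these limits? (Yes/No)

No

Total capacity is 6 and 6 slots are needed, so capacity alone doesn't rule it out.
Shifts {Fri-AM, Sun-AM} need 3 worker-slots in total, but the pickers available for any of those shifts (Eriksen and Ivanova) can supply at most 2 among them. So no valid schedule exists.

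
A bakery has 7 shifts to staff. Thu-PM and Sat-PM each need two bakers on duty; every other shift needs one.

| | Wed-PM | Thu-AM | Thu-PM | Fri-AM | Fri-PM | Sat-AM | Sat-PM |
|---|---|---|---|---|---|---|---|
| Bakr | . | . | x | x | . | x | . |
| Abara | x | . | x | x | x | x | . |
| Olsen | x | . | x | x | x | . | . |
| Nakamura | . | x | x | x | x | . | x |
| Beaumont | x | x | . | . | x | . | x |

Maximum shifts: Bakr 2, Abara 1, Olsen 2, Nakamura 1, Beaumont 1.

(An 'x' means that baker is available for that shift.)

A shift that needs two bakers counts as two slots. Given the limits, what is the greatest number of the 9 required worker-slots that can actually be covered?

7

Total capacity across all bakers is 2+1+2+1+1 = 7, and 9 slots are needed, so at most 7 can be filled.
An assignment achieving 7: Wed-PM→Abara, Thu-AM→Nakamura, Thu-PM→Bakr+Olsen, Fri-AM→Olsen, Sat-AM→Bakr, Sat-PM→Beaumont.
Loads: Bakr 2/2, Abara 1/1, Olsen 2/2, Nakamura 1/1, Beaumont 1/1.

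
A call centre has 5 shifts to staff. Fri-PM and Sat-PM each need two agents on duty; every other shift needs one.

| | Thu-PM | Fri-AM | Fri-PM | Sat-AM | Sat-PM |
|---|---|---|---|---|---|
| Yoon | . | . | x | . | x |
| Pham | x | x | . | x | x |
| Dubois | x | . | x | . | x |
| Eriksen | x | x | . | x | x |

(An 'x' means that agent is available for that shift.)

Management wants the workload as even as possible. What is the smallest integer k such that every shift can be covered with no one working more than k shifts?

2

With 4 agents and 7 worker-slots to fill, someone must work at least ⌈7/4⌉ = 2 shifts, so k ≥ 2.
k = 2 works: Thu-PM→Dubois, Fri-AM→Pham, Fri-PM→Yoon+Dubois, Sat-AM→Pham, Sat-PM→Yoon+Eriksen.
Loads: Yoon 2, Pham 2, Dubois 2, Eriksen 1 — all ≤ 2.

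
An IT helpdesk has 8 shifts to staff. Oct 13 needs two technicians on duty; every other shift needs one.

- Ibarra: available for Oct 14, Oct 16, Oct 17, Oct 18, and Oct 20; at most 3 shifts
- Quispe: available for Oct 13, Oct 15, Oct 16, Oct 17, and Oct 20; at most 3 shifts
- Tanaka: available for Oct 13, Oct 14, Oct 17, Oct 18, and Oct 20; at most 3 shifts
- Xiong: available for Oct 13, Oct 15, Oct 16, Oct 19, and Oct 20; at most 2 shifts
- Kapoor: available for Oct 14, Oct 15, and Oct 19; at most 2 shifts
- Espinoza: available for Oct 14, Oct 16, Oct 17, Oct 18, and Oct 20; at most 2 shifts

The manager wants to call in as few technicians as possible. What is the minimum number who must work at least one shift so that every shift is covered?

9 slots to fill and no one can take more than 3, so at least ⌈9/3⌉ = 3 technicians are needed.
No set of 3 technicians can cover every shift (each such set leaves at least one shift with no one available or exceeds a cap).
Ibarra, Quispe, Tanaka, and Xiong alone can cover everything: Oct 13→Quispe+Tanaka, Oct 14→Ibarra, Oct 15→Quispe, Oct 16→Ibarra, Oct 17→Quispe, Oct 18→Ibarra, Oct 19→Xiong, Oct 20→Tanaka.

4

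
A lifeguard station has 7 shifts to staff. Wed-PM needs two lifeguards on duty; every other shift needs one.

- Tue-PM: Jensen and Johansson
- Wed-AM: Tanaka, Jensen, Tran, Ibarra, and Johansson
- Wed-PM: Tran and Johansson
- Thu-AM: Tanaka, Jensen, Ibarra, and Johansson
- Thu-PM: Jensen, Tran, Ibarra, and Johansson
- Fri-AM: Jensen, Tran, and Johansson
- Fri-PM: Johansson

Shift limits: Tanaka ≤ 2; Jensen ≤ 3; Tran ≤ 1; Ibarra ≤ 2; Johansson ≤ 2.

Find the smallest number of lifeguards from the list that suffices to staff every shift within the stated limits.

8 slots to fill and no one can take more than 3, so at least ⌈8/3⌉ = 3 lifeguards are needed.
Any 3 lifeguards together have capacity at most 3+2+2 = 7 < 8 slots, so 3 can never suffice.
Tanaka, Jensen, Tran, and Johansson alone can cover everything: Tue-PM→Jensen, Wed-AM→Tanaka, Wed-PM→Tran+Johansson, Thu-AM→Tanaka, Thu-PM→Jensen, Fri-AM→Jensen, Fri-PM→Johansson.

4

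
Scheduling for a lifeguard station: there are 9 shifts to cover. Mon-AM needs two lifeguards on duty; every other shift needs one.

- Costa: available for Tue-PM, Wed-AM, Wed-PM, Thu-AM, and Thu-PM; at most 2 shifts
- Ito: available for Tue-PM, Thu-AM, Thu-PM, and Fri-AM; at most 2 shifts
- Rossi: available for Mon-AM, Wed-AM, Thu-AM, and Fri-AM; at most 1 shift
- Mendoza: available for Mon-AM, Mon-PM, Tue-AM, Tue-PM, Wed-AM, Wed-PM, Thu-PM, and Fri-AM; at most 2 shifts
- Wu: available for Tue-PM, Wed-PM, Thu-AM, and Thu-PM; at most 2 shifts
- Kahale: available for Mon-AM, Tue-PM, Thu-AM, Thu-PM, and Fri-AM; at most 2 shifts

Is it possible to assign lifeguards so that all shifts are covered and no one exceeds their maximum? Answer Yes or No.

Yes

Mon-PM can only be covered by Mendoza, so that assignment is forced.
Tue-AM can only be covered by Mendoza, so that assignment is forced.
One valid schedule: Mon-AM→Rossi+Kahale, Mon-PM→Mendoza, Tue-AM→Mendoza, Tue-PM→Ito, Wed-AM→Costa, Wed-PM→Costa, Thu-AM→Wu, Thu-PM→Wu, Fri-AM→Ito.
Loads: Costa 2/2, Ito 2/2, Rossi 1/1, Mendoza 2/2, Wu 2/2, Kahale 1/2 — all within limits.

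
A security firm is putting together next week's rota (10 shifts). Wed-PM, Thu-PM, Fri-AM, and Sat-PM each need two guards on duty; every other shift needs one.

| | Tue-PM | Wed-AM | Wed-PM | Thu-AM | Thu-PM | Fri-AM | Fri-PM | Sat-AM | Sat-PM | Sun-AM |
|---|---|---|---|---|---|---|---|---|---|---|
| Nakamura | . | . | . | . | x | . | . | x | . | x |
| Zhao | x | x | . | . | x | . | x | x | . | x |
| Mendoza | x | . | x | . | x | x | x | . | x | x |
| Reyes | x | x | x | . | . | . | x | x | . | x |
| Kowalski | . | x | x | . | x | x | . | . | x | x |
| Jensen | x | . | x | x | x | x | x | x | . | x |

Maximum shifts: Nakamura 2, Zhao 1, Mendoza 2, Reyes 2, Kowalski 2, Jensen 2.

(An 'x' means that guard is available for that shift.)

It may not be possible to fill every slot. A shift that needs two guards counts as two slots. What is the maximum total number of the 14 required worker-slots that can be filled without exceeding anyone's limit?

11

Total capacity across all guards is 2+1+2+2+2+2 = 11, and 14 slots are needed, so at most 11 can be filled.
An assignment achieving 11: Tue-PM→Reyes, Wed-AM→Zhao, Wed-PM→Reyes+Jensen, Thu-AM→Jensen, Thu-PM→Nakamura, Fri-AM→Mendoza+Kowalski, Sat-AM→Nakamura, Sat-PM→Mendoza+Kowalski.
Loads: Nakamura 2/2, Zhao 1/1, Mendoza 2/2, Reyes 2/2, Kowalski 2/2, Jensen 2/2.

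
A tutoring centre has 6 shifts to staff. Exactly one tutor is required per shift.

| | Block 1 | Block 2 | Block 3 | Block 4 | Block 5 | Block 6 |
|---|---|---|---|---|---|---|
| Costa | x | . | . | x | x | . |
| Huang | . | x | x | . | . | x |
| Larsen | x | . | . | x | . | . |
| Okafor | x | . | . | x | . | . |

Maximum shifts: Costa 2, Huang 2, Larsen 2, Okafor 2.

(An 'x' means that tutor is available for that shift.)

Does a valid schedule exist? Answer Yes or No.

Total capacity is 8 and 6 slots are needed, so capacity alone doesn't rule it out.
Shifts {Block 2, Block 3, Block 6} need 3 worker-slots in total, but the tutors available for any of those shifts (Huang) can supply at most 2 among them. So no valid schedule exists.

No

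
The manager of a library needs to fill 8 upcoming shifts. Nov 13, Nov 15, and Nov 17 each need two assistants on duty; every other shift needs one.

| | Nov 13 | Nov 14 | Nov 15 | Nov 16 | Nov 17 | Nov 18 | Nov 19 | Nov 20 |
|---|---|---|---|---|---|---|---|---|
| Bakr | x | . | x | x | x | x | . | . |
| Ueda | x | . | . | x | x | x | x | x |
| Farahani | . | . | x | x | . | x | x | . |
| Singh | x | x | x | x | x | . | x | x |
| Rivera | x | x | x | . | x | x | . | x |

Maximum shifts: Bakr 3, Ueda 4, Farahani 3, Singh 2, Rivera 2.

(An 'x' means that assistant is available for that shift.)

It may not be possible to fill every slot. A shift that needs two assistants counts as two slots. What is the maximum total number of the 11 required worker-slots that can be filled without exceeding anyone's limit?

11

Total capacity across all assistants is 3+4+3+2+2 = 14, and 11 slots are needed, so at most 11 can be filled.
An assignment achieving 11: Nov 13→Bakr+Ueda, Nov 14→Singh, Nov 15→Bakr+Farahani, Nov 16→Bakr, Nov 17→Ueda+Singh, Nov 18→Farahani, Nov 19→Ueda, Nov 20→Ueda.
Loads: Bakr 3/3, Ueda 4/4, Farahani 2/3, Singh 2/2, Rivera 0/2.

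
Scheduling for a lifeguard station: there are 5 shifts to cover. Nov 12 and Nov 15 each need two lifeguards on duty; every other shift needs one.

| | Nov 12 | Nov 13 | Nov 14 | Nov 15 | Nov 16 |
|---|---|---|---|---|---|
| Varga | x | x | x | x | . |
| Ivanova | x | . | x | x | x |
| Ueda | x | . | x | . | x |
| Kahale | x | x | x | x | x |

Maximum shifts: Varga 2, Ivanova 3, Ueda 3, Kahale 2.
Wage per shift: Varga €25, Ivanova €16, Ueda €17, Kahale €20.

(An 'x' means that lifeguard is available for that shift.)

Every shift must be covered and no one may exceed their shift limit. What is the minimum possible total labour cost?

Picking the cheapest available lifeguard for each shift independently would cost €121, but that ignores the shift limits.
An optimal schedule: Nov 12→Ivanova+Ueda, Nov 13→Kahale, Nov 14→Ueda, Nov 15→Ivanova+Kahale, Nov 16→Ivanova.
Total: 16 + 17 + 20 + 17 + 16 + 20 + 16 = €122.

€122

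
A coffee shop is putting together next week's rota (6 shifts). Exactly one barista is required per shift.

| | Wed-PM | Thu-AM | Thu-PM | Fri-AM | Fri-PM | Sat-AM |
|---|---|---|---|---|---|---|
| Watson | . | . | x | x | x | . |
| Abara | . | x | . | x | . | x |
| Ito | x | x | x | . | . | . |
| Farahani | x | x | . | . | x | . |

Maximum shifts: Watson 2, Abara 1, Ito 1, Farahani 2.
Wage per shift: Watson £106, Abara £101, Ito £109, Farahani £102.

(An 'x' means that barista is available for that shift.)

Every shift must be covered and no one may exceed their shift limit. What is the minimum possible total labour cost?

Sat-AM can only be covered by Abara, so that assignment is forced.
Picking the cheapest available barista for each shift independently would cost £613, but that ignores the shift limits.
An optimal schedule: Wed-PM→Ito, Thu-AM→Farahani, Thu-PM→Watson, Fri-AM→Watson, Fri-PM→Farahani, Sat-AM→Abara.
Total: 109 + 102 + 106 + 106 + 102 + 101 = £626.

£626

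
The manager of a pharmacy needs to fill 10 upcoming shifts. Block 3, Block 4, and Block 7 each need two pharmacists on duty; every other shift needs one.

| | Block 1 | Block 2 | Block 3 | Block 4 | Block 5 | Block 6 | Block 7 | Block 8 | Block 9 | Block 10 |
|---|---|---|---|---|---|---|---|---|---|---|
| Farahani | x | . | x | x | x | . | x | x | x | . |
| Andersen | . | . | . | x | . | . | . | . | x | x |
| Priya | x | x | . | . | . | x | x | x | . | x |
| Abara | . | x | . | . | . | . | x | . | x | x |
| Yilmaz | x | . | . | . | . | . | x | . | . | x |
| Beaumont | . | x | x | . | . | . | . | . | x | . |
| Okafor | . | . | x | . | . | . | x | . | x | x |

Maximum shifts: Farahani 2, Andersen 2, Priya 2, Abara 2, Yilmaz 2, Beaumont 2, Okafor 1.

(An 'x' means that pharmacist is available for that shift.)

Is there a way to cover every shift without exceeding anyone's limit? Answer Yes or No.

Yes

Block 4 can only be covered by Farahani and Andersen, so that assignment is forced.
Block 5 can only be covered by Farahani, so that assignment is forced.
Block 6 can only be covered by Priya, so that assignment is forced.
One valid schedule: Block 1→Yilmaz, Block 2→Abara, Block 3→Beaumont+Okafor, Block 4→Farahani+Andersen, Block 5→Farahani, Block 6→Priya, Block 7→Abara+Yilmaz, Block 8→Priya, Block 9→Beaumont, Block 10→Andersen.
Loads: Farahani 2/2, Andersen 2/2, Priya 2/2, Abara 2/2, Yilmaz 2/2, Beaumont 2/2, Okafor 1/1 — all within limits.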